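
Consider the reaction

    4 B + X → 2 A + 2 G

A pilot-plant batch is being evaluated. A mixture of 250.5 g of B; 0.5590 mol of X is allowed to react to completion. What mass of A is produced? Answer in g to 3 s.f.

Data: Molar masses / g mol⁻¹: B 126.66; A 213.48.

n(B) = 250.5 / 126.66 = 1.978 mol
n(X) = 0.5590 mol
n/ν for B = 1.978/4 = 0.4945
n/ν for X = 0.5590/1 = 0.5590
Smallest n/ν is B → limiting reagent.
n(A) = (2/4) × 1.978 = 0.9890 mol
mass = 0.9890 × 213.48 = 211.1 g

211 g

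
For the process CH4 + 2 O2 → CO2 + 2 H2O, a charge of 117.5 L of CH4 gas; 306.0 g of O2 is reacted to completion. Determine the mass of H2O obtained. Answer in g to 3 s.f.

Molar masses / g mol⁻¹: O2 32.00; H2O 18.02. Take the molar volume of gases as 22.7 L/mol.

n(CH4) = 117.5 / 22.7 = 5.176 mol
n(O2) = 306.0 / 32.00 = 9.563 mol
n/ν for CH4 = 5.176/1 = 5.176
n/ν for O2 = 9.563/2 = 4.782
Smallest n/ν is O2 → limiting reagent.
n(H2O) = (2/2) × 9.563 = 9.563 mol
mass = 9.563 × 18.02 = 172.3 g

172 g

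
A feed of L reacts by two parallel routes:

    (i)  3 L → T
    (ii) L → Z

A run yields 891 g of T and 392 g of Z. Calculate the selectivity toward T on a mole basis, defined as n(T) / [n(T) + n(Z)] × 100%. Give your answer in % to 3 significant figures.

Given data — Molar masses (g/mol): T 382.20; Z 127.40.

n(T) = 891 / 382.20 = 2.331 mol
n(Z) = 392 / 127.40 = 3.077 mol
selectivity = 2.331/(2.331+3.077) × 100 = 43.10 %

43.1 %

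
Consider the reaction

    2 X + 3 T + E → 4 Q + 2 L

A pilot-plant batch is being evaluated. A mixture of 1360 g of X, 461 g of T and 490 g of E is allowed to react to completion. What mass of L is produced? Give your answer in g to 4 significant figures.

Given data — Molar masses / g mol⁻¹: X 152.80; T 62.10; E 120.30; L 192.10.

950.7 g

n(X) = 1360 / 152.80 = 8.901 mol
n(T) = 461.0 / 62.10 = 7.424 mol
n(E) = 490.0 / 120.30 = 4.073 mol
n/ν for X = 8.901/2 = 4.451
n/ν for T = 7.424/3 = 2.475
n/ν for E = 4.073/1 = 4.073
Smallest n/ν is T → limiting reagent.
n(L) = (2/3) × 7.424 = 4.949 mol
mass = 4.949 × 192.10 = 950.7 g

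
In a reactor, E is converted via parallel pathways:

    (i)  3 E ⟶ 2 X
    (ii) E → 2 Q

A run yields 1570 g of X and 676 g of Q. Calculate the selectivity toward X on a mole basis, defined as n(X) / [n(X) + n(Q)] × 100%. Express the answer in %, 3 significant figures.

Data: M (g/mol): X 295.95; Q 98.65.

n(X) = 1570 / 295.95 = 5.305 mol
n(Q) = 676 / 98.65 = 6.853 mol
selectivity = 5.305/(5.305+6.853) × 100 = 43.63 %

43.6 %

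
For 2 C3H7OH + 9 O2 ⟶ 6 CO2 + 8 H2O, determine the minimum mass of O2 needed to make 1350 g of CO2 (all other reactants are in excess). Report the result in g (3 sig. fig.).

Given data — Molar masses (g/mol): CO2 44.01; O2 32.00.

n(CO2) = 1350 / 44.01 = 30.67 mol
n(O2) = (9/6) × 30.67 = 46.01 mol
mass = 46.01 × 32.00 = 1472 g

1470 g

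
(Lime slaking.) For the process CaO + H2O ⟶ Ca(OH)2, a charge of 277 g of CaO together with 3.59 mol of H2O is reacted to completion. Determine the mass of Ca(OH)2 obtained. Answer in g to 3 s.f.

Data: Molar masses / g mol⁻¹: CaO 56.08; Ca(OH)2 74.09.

266 g

n(CaO) = 277.0 / 56.08 = 4.939 mol
n(H2O) = 3.590 mol
n/ν for CaO = 4.939/1 = 4.939
n/ν for H2O = 3.590/1 = 3.590
Smallest n/ν is H2O → limiting reagent.
n(Ca(OH)2) = (1/1) × 3.590 = 3.590 mol
mass = 3.590 × 74.09 = 266.0 g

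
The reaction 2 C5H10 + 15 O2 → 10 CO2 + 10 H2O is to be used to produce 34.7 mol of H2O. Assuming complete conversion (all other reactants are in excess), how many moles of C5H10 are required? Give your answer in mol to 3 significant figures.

6.94 mol

n(H2O) = 34.70 mol
n(C5H10) = (2/10) × 34.70 = 6.940 mol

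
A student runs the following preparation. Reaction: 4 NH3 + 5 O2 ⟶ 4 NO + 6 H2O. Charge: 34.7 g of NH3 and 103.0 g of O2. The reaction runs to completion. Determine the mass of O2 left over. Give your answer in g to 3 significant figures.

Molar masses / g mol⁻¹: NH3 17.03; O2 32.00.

n(NH3) = 34.70 / 17.03 = 2.038 mol
n(O2) = 103.0 / 32.00 = 3.219 mol
n/ν for NH3 = 2.038/4 = 0.5095
n/ν for O2 = 3.219/5 = 0.6438
Smallest n/ν is NH3 → limiting reagent.
O2 consumed = (5/4) × 2.038 = 2.548 mol
O2 remaining = 3.219 − 2.548 = 0.6710 mol
mass = 0.6710 × 32.00 = 21.47 g

21.5 g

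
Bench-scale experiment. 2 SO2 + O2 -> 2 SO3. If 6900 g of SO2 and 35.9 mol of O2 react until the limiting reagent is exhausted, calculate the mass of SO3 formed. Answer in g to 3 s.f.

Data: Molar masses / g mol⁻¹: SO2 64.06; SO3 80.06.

n(SO2) = 6900 / 64.06 = 107.7 mol
n(O2) = 35.90 mol
n/ν → SO2: 53.85, O2: 35.90; O2 is limiting.
n(SO3) = (2/1) × 35.90 = 71.80 mol
mass = 71.80 × 80.06 = 5748 g

5750 g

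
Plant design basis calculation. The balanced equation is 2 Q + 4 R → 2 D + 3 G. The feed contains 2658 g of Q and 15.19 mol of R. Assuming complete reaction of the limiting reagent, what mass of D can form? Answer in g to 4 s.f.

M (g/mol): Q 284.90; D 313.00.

n(Q) = 2658 / 284.90 = 9.330 mol
n(R) = 15.19 mol
n/ν → Q: 4.665, R: 3.798; R is limiting.
n(D) = (2/4) × 15.19 = 7.595 mol
mass = 7.595 × 313.00 = 2377 g

2377 g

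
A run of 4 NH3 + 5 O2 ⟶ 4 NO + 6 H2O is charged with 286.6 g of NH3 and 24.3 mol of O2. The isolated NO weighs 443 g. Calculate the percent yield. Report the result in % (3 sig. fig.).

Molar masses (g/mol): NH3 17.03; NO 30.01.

87.7 %

n(NH3) = 286.6 / 17.03 = 16.83 mol
n(O2) = 24.30 mol
n/ν for NH3 = 16.83/4 = 4.208
n/ν for O2 = 24.30/5 = 4.860
Smallest n/ν is NH3 → limiting reagent.
theoretical n(NO) = (4/4) × 16.83 = 16.83 mol → 505.1 g
% yield = 443 / 505.1 × 100 = 87.71 %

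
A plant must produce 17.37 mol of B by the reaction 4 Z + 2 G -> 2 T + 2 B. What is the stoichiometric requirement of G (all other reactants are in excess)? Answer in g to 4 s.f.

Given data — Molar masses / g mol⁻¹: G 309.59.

n(B) = 17.37 mol
n(G) = (2/2) × 17.37 = 17.37 mol
mass = 17.37 × 309.59 = 5378 g

5378 g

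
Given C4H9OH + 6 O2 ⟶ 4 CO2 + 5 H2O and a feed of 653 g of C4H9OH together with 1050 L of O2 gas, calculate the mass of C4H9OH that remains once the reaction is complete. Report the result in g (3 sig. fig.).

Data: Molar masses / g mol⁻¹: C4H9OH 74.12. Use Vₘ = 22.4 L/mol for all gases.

73.9 g

n(C4H9OH) = 653.0 / 74.12 = 8.810 mol
n(O2) = 1050 / 22.4 = 46.88 mol
n/ν for C4H9OH = 8.810/1 = 8.810
n/ν for O2 = 46.88/6 = 7.813
Smallest n/ν is O2 → limiting reagent.
C4H9OH consumed = (1/6) × 46.88 = 7.813 mol
C4H9OH remaining = 8.810 − 7.813 = 0.9970 mol
mass = 0.9970 × 74.12 = 73.90 g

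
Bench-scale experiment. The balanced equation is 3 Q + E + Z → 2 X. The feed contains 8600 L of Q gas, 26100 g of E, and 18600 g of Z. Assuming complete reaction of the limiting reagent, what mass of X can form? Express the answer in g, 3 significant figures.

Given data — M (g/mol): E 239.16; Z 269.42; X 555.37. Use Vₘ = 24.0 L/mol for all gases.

n(Q) = 8600 / 24.0 = 358.3 mol
n(E) = 26100 / 239.16 = 109.1 mol
n(Z) = 18600 / 269.42 = 69.04 mol
n/ν → Q: 119.4, E: 109.1, Z: 69.04; Z is limiting.
n(X) = (2/1) × 69.04 = 138.1 mol
mass = 138.1 × 555.37 = 76700 g

76700 g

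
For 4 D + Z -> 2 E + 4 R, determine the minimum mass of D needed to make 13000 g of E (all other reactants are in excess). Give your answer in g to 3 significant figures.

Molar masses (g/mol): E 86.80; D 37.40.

n(E) = 13000 / 86.80 = 149.8 mol
n(D) = (4/2) × 149.8 = 299.6 mol
mass = 299.6 × 37.40 = 11210 g

11200 g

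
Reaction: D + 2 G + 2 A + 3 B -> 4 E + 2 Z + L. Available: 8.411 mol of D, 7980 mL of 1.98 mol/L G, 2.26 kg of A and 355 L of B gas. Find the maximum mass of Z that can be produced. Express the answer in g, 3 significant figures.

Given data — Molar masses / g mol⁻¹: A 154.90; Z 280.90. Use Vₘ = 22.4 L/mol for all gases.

n(D) = 8.411 mol
n(G) = 1.98 × 7980/1000 = 15.80 mol
n(A) = 2.260×1000 / 154.90 = 14.59 mol
n(B) = 355.0 / 22.4 = 15.85 mol
n/ν for D = 8.411/1 = 8.411
n/ν for G = 15.80/2 = 7.900
n/ν for A = 14.59/2 = 7.295
n/ν for B = 15.85/3 = 5.283
Smallest n/ν is B → limiting reagent.
n(Z) = (2/3) × 15.85 = 10.57 mol
mass = 10.57 × 280.90 = 2969 g

2970 g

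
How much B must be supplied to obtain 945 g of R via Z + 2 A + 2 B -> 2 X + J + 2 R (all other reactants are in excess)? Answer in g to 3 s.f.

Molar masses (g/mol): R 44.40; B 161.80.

3440 g

n(R) = 945 / 44.40 = 21.28 mol
n(B) = (2/2) × 21.28 = 21.28 mol
mass = 21.28 × 161.80 = 3443 g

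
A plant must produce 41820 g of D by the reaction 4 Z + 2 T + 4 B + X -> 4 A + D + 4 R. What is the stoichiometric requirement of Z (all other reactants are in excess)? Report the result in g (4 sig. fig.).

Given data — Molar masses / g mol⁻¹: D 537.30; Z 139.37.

n(D) = 41820 / 537.30 = 77.83 mol
n(Z) = (4/1) × 77.83 = 311.3 mol
mass = 311.3 × 139.37 = 43390 g

43390 g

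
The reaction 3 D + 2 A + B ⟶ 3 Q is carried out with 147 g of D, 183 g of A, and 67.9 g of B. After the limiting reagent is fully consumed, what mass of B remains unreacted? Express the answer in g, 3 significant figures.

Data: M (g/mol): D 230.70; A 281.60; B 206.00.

24.1 g

n(D) = 147.0 / 230.70 = 0.6372 mol
n(A) = 183.0 / 281.60 = 0.6499 mol
n(B) = 67.90 / 206.00 = 0.3296 mol
n/ν for D = 0.6372/3 = 0.2124
n/ν for A = 0.6499/2 = 0.3250
n/ν for B = 0.3296/1 = 0.3296
Smallest n/ν is D → limiting reagent.
B consumed = (1/3) × 0.6372 = 0.2124 mol
B remaining = 0.3296 − 0.2124 = 0.1172 mol
mass = 0.1172 × 206.00 = 24.14 g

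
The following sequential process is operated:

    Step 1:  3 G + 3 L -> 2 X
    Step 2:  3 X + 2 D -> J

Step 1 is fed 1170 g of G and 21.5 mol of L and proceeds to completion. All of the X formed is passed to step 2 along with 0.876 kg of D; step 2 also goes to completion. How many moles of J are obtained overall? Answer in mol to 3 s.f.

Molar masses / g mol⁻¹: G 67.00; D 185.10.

2.37 mol

Step 1:
n(G) = 1170 / 67.00 = 17.46 mol
n(L) = 21.50 mol
n/ν for G = 17.46/3 = 5.820
n/ν for L = 21.50/3 = 7.167
Smallest n/ν is G → limiting reagent.
n(X) produced = (2/3) × 17.46 = 11.64 mol
Step 2:
n(X) available = 11.64 mol
n(D) = 0.8760×1000 / 185.10 = 4.733 mol
n/ν for X = 11.64/3 = 3.880
n/ν for D = 4.733/2 = 2.367
Smallest n/ν is D → limiting reagent.
n(J) = (1/2) × 4.733 = 2.367 mol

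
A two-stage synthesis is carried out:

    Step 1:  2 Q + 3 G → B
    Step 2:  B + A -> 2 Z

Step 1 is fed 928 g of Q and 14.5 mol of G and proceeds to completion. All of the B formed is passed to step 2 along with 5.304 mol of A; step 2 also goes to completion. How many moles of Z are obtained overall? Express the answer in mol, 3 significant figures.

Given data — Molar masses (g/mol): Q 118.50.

Step 1:
n(Q) = 928.0 / 118.50 = 7.831 mol
n(G) = 14.50 mol
n/ν for Q = 7.831/2 = 3.916
n/ν for G = 14.50/3 = 4.833
Smallest n/ν is Q → limiting reagent.
n(B) produced = (1/2) × 7.831 = 3.916 mol
Step 2:
n(B) available = 3.916 mol
n(A) = 5.304 mol
n/ν for B = 3.916/1 = 3.916
n/ν for A = 5.304/1 = 5.304
Smallest n/ν is B → limiting reagent.
n(Z) = (2/1) × 3.916 = 7.832 mol

7.83 mol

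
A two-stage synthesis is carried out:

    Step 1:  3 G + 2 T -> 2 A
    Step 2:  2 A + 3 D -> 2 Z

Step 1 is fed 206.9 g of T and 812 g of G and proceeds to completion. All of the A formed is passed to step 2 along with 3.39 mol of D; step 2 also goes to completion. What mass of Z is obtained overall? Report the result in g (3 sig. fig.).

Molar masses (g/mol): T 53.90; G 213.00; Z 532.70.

1200 g

Step 1:
n(T) = 206.9 / 53.90 = 3.839 mol
n(G) = 812.0 / 213.00 = 3.812 mol
n/ν for T = 3.839/2 = 1.920
n/ν for G = 3.812/3 = 1.271
Smallest n/ν is G → limiting reagent.
n(A) produced = (2/3) × 3.812 = 2.541 mol
Step 2:
n(A) available = 2.541 mol
n(D) = 3.390 mol
n/ν for A = 2.541/2 = 1.271
n/ν for D = 3.390/3 = 1.130
Smallest n/ν is D → limiting reagent.
n(Z) = (2/3) × 3.390 = 2.260 mol
mass = 2.260 × 532.70 = 1204 g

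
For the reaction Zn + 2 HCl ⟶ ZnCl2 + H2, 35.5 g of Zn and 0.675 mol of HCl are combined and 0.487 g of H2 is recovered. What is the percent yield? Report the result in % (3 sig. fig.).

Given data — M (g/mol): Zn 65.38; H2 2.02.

n(Zn) = 35.50 / 65.38 = 0.5430 mol
n(HCl) = 0.6750 mol
n/ν for Zn = 0.5430/1 = 0.5430
n/ν for HCl = 0.6750/2 = 0.3375
Smallest n/ν is HCl → limiting reagent.
theoretical n(H2) = (1/2) × 0.6750 = 0.3375 mol → 0.6818 g
% yield = 0.487 / 0.6818 × 100 = 71.43 %

71.4 %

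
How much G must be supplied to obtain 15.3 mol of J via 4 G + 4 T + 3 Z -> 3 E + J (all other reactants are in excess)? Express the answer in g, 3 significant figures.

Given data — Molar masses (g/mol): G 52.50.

n(J) = 15.30 mol
n(G) = (4/1) × 15.30 = 61.20 mol
mass = 61.20 × 52.50 = 3213 g

3210 g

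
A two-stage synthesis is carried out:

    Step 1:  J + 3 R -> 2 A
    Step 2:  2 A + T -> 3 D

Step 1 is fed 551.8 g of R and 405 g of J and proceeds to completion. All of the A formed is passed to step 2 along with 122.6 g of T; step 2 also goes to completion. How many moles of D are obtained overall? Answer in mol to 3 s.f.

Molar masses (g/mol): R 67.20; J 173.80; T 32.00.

Step 1:
n(R) = 551.8 / 67.20 = 8.211 mol
n(J) = 405.0 / 173.80 = 2.330 mol
n/ν for R = 8.211/3 = 2.737
n/ν for J = 2.330/1 = 2.330
Smallest n/ν is J → limiting reagent.
n(A) produced = (2/1) × 2.330 = 4.660 mol
Step 2:
n(A) available = 4.660 mol
n(T) = 122.6 / 32.00 = 3.831 mol
n/ν for A = 4.660/2 = 2.330
n/ν for T = 3.831/1 = 3.831
Smallest n/ν is A → limiting reagent.
n(D) = (3/2) × 4.660 = 6.990 mol

6.99 mol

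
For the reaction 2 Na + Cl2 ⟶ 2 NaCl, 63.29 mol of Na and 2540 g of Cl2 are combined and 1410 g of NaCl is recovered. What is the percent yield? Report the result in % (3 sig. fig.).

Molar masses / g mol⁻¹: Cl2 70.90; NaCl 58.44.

38.1 %

n(Na) = 63.29 mol
n(Cl2) = 2540 / 70.90 = 35.83 mol
n/ν → Na: 31.65, Cl2: 35.83; Na is limiting.
theoretical n(NaCl) = (2/2) × 63.29 = 63.29 mol → 3699 g
% yield = 1410 / 3699 × 100 = 38.12 %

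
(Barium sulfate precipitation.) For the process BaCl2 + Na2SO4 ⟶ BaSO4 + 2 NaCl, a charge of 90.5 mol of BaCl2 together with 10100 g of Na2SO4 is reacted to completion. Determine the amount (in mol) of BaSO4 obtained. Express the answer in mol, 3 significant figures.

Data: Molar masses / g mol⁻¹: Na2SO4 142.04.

71.1 mol

n(BaCl2) = 90.50 mol
n(Na2SO4) = 10100 / 142.04 = 71.11 mol
n/ν for BaCl2 = 90.50/1 = 90.50
n/ν for Na2SO4 = 71.11/1 = 71.11
Smallest n/ν is Na2SO4 → limiting reagent.
n(BaSO4) = (1/1) × 71.11 = 71.11 mol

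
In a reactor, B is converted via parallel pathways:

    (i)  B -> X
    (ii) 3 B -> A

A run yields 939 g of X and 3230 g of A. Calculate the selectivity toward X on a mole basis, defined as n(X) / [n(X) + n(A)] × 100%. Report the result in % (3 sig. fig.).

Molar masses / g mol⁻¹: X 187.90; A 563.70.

46.6 %

n(X) = 939 / 187.90 = 4.997 mol
n(A) = 3230 / 563.70 = 5.730 mol
selectivity = 4.997/(4.997+5.730) × 100 = 46.58 %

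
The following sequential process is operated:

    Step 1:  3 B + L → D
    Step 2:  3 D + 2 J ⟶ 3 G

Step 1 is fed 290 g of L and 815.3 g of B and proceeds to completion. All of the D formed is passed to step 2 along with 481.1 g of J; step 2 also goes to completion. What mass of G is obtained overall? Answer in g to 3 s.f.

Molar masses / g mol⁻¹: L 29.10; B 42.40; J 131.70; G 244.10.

Step 1:
n(L) = 290.0 / 29.10 = 9.966 mol
n(B) = 815.3 / 42.40 = 19.23 mol
n/ν for L = 9.966/1 = 9.966
n/ν for B = 19.23/3 = 6.410
Smallest n/ν is B → limiting reagent.
n(D) produced = (1/3) × 19.23 = 6.410 mol
Step 2:
n(D) available = 6.410 mol
n(J) = 481.1 / 131.70 = 3.653 mol
n/ν for D = 6.410/3 = 2.137
n/ν for J = 3.653/2 = 1.827
Smallest n/ν is J → limiting reagent.
n(G) = (3/2) × 3.653 = 5.480 mol
mass = 5.480 × 244.10 = 1338 g

1340 g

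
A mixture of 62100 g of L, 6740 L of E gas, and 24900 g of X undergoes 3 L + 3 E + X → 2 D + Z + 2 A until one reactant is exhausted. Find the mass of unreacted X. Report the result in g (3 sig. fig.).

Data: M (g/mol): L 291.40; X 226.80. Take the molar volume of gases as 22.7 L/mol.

8790 g

n(L) = 62100 / 291.40 = 213.1 mol
n(E) = 6740 / 22.7 = 296.9 mol
n(X) = 24900 / 226.80 = 109.8 mol
n/ν for L = 213.1/3 = 71.03
n/ν for E = 296.9/3 = 98.97
n/ν for X = 109.8/1 = 109.8
Smallest n/ν is L → limiting reagent.
X consumed = (1/3) × 213.1 = 71.03 mol
X remaining = 109.8 − 71.03 = 38.77 mol
mass = 38.77 × 226.80 = 8793 g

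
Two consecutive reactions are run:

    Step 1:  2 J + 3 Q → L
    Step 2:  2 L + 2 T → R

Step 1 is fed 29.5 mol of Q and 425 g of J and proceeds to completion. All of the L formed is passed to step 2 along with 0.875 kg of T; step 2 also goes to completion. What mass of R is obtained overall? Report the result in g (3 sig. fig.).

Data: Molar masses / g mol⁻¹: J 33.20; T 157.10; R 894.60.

2490 g

Step 1:
n(Q) = 29.50 mol
n(J) = 425.0 / 33.20 = 12.80 mol
n/ν for Q = 29.50/3 = 9.833
n/ν for J = 12.80/2 = 6.400
Smallest n/ν is J → limiting reagent.
n(L) produced = (1/2) × 12.80 = 6.400 mol
Step 2:
n(L) available = 6.400 mol
n(T) = 0.8750×1000 / 157.10 = 5.570 mol
n/ν for L = 6.400/2 = 3.200
n/ν for T = 5.570/2 = 2.785
Smallest n/ν is T → limiting reagent.
n(R) = (1/2) × 5.570 = 2.785 mol
mass = 2.785 × 894.60 = 2491 g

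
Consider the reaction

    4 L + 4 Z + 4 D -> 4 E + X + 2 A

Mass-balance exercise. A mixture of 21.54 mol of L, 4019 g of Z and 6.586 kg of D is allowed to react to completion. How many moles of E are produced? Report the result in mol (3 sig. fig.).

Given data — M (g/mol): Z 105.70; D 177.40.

21.5 mol

n(L) = 21.54 mol
n(Z) = 4019 / 105.70 = 38.02 mol
n(D) = 6.586×1000 / 177.40 = 37.13 mol
n/ν for L = 21.54/4 = 5.385
n/ν for Z = 38.02/4 = 9.505
n/ν for D = 37.13/4 = 9.283
Smallest n/ν is L → limiting reagent.
n(E) = (4/4) × 21.54 = 21.54 mol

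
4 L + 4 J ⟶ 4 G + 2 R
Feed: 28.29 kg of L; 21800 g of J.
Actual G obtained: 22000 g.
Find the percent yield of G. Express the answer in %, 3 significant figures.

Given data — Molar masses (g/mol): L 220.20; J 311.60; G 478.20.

65.8 %

n(L) = 28.29×1000 / 220.20 = 128.5 mol
n(J) = 21800 / 311.60 = 69.96 mol
n/ν for L = 128.5/4 = 32.13
n/ν for J = 69.96/4 = 17.49
Smallest n/ν is J → limiting reagent.
theoretical n(G) = (4/4) × 69.96 = 69.96 mol → 33450 g
% yield = 22000 / 33450 × 100 = 65.77 %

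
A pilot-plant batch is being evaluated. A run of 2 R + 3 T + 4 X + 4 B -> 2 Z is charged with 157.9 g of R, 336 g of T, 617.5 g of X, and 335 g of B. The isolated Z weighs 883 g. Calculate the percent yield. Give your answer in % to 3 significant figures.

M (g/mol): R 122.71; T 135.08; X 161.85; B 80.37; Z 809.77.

n(R) = 157.9 / 122.71 = 1.287 mol
n(T) = 336.0 / 135.08 = 2.487 mol
n(X) = 617.5 / 161.85 = 3.815 mol
n(B) = 335.0 / 80.37 = 4.168 mol
n/ν → R: 0.6435, T: 0.8290, X: 0.9538, B: 1.042; R is limiting.
theoretical n(Z) = (2/2) × 1.287 = 1.287 mol → 1042 g
% yield = 883 / 1042 × 100 = 84.74 %

84.7 %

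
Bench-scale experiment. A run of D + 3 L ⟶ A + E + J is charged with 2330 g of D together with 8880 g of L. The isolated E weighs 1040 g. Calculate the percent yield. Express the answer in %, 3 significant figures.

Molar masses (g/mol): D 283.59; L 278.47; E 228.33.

n(D) = 2330 / 283.59 = 8.216 mol
n(L) = 8880 / 278.47 = 31.89 mol
n/ν for D = 8.216/1 = 8.216
n/ν for L = 31.89/3 = 10.63
Smallest n/ν is D → limiting reagent.
theoretical n(E) = (1/1) × 8.216 = 8.216 mol → 1876 g
% yield = 1040 / 1876 × 100 = 55.44 %

55.4 %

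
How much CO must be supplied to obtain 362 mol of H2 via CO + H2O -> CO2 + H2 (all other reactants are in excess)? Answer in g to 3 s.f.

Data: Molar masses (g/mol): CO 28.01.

n(H2) = 362.0 mol
n(CO) = (1/1) × 362.0 = 362.0 mol
mass = 362.0 × 28.01 = 10140 g

10100 g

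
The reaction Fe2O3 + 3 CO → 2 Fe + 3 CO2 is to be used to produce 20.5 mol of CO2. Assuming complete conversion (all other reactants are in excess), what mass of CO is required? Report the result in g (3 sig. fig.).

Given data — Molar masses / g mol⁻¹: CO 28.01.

n(CO2) = 20.50 mol
n(CO) = (3/3) × 20.50 = 20.50 mol
mass = 20.50 × 28.01 = 574.2 g

574 g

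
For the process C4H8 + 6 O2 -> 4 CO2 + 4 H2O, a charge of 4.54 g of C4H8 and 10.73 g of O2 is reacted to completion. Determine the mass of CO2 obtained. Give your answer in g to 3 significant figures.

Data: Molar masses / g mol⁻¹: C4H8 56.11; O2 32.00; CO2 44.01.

9.84 g

n(C4H8) = 4.540 / 56.11 = 0.08091 mol
n(O2) = 10.73 / 32.00 = 0.3353 mol
n/ν for C4H8 = 0.08091/1 = 0.08091
n/ν for O2 = 0.3353/6 = 0.05588
Smallest n/ν is O2 → limiting reagent.
n(CO2) = (4/6) × 0.3353 = 0.2235 mol
mass = 0.2235 × 44.01 = 9.836 g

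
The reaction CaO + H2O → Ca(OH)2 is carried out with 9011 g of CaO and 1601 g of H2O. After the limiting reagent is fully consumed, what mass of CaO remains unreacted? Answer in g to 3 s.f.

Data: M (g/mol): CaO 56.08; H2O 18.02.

n(CaO) = 9011 / 56.08 = 160.7 mol
n(H2O) = 1601 / 18.02 = 88.85 mol
n/ν for CaO = 160.7/1 = 160.7
n/ν for H2O = 88.85/1 = 88.85
Smallest n/ν is H2O → limiting reagent.
CaO consumed = (1/1) × 88.85 = 88.85 mol
CaO remaining = 160.7 − 88.85 = 71.85 mol
mass = 71.85 × 56.08 = 4029 g

4030 g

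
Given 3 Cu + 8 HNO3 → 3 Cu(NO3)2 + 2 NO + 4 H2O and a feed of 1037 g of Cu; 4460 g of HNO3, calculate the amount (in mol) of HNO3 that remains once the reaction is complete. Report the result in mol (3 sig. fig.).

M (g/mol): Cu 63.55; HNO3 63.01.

27.3 mol

n(Cu) = 1037 / 63.55 = 16.32 mol
n(HNO3) = 4460 / 63.01 = 70.78 mol
n/ν → Cu: 5.440, HNO3: 8.848; Cu is limiting.
HNO3 consumed = (8/3) × 16.32 = 43.52 mol
HNO3 remaining = 70.78 − 43.52 = 27.26 mol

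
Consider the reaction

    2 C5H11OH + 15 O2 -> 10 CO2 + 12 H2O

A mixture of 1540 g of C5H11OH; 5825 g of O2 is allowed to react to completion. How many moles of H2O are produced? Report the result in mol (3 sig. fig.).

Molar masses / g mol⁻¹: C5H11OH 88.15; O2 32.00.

n(C5H11OH) = 1540 / 88.15 = 17.47 mol
n(O2) = 5825 / 32.00 = 182.0 mol
n/ν for C5H11OH = 17.47/2 = 8.735
n/ν for O2 = 182.0/15 = 12.13
Smallest n/ν is C5H11OH → limiting reagent.
n(H2O) = (12/2) × 17.47 = 104.8 mol

105 mol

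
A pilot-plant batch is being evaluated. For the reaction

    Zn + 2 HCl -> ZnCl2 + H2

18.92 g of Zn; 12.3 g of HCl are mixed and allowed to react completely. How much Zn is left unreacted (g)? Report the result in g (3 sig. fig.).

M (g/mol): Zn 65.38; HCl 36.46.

n(Zn) = 18.92 / 65.38 = 0.2894 mol
n(HCl) = 12.30 / 36.46 = 0.3374 mol
n/ν → Zn: 0.2894, HCl: 0.1687; HCl is limiting.
Zn consumed = (1/2) × 0.3374 = 0.1687 mol
Zn remaining = 0.2894 − 0.1687 = 0.1207 mol
mass = 0.1207 × 65.38 = 7.891 g

7.89 g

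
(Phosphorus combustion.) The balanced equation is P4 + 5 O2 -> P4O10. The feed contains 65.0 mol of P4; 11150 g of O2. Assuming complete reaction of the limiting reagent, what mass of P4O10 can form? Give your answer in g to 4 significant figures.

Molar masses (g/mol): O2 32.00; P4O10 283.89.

n(P4) = 65.00 mol
n(O2) = 11150 / 32.00 = 348.4 mol
n/ν → P4: 65.00, O2: 69.68; P4 is limiting.
n(P4O10) = (1/1) × 65.00 = 65.00 mol
mass = 65.00 × 283.89 = 18450 g

18450 g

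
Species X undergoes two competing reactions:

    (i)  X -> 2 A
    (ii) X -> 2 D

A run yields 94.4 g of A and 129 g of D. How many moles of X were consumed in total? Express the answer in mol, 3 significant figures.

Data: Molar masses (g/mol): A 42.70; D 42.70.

2.62 mol

n(A) = 94.4 / 42.70 = 2.211 mol
n(D) = 129 / 42.70 = 3.021 mol
n(X) via (i) = (1/2)×2.211 = 1.106 mol
n(X) via (ii) = (1/2)×3.021 = 1.511 mol
total n(X) = 1.106 + 1.511 = 2.617 mol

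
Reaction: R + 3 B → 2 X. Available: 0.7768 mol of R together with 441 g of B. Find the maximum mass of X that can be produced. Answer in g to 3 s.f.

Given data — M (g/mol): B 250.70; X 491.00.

n(R) = 0.7768 mol
n(B) = 441.0 / 250.70 = 1.759 mol
n/ν → R: 0.7768, B: 0.5863; B is limiting.
n(X) = (2/3) × 1.759 = 1.173 mol
mass = 1.173 × 491.00 = 575.9 g

576 g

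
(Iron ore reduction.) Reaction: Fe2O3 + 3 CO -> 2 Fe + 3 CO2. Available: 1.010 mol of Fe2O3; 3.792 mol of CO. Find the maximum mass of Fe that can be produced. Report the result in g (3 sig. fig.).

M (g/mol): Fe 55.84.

113 g

n(Fe2O3) = 1.010 mol
n(CO) = 3.792 mol
n/ν for Fe2O3 = 1.010/1 = 1.010
n/ν for CO = 3.792/3 = 1.264
Smallest n/ν is Fe2O3 → limiting reagent.
n(Fe) = (2/1) × 1.010 = 2.020 mol
mass = 2.020 × 55.84 = 112.8 g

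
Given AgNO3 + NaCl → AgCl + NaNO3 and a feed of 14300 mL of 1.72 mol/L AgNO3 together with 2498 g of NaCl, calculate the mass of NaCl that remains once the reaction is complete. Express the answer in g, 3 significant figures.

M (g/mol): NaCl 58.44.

n(AgNO3) = 1.72 × 14300/1000 = 24.60 mol
n(NaCl) = 2498 / 58.44 = 42.74 mol
n/ν for AgNO3 = 24.60/1 = 24.60
n/ν for NaCl = 42.74/1 = 42.74
Smallest n/ν is AgNO3 → limiting reagent.
NaCl consumed = (1/1) × 24.60 = 24.60 mol
NaCl remaining = 42.74 − 24.60 = 18.14 mol
mass = 18.14 × 58.44 = 1060 g

1060 g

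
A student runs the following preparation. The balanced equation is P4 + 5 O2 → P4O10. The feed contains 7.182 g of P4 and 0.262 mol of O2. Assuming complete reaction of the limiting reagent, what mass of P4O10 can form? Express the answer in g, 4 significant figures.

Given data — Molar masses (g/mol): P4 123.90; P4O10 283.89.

14.88 g

n(P4) = 7.182 / 123.90 = 0.05797 mol
n(O2) = 0.2620 mol
n/ν → P4: 0.05797, O2: 0.05240; O2 is limiting.
n(P4O10) = (1/5) × 0.2620 = 0.05240 mol
mass = 0.05240 × 283.89 = 14.88 g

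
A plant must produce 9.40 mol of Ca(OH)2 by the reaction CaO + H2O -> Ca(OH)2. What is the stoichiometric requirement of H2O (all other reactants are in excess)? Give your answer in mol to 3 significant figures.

9.40 mol

n(Ca(OH)2) = 9.400 mol
n(H2O) = (1/1) × 9.400 = 9.400 mol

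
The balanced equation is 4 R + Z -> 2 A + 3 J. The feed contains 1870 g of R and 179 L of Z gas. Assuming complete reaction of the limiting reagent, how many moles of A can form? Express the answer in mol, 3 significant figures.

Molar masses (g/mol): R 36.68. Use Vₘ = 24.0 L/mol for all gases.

n(R) = 1870 / 36.68 = 50.98 mol
n(Z) = 179.0 / 24.0 = 7.458 mol
n/ν for R = 50.98/4 = 12.75
n/ν for Z = 7.458/1 = 7.458
Smallest n/ν is Z → limiting reagent.
n(A) = (2/1) × 7.458 = 14.92 mol

14.9 mol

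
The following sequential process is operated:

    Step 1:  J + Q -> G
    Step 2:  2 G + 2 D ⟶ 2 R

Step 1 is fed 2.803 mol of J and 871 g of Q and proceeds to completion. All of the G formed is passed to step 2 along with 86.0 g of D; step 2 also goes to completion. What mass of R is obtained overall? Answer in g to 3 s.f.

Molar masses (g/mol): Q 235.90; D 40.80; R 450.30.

Step 1:
n(J) = 2.803 mol
n(Q) = 871.0 / 235.90 = 3.692 mol
n/ν for J = 2.803/1 = 2.803
n/ν for Q = 3.692/1 = 3.692
Smallest n/ν is J → limiting reagent.
n(G) produced = (1/1) × 2.803 = 2.803 mol
Step 2:
n(G) available = 2.803 mol
n(D) = 86.00 / 40.80 = 2.108 mol
n/ν for G = 2.803/2 = 1.402
n/ν for D = 2.108/2 = 1.054
Smallest n/ν is D → limiting reagent.
n(R) = (2/2) × 2.108 = 2.108 mol
mass = 2.108 × 450.30 = 949.2 g

949 g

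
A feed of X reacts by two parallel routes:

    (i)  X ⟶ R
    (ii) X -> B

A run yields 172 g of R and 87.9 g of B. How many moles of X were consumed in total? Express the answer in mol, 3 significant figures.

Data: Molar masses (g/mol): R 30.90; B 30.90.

8.41 mol

n(R) = 172 / 30.90 = 5.566 mol
n(B) = 87.9 / 30.90 = 2.845 mol
n(X) via (i) = (1/1)×5.566 = 5.566 mol
n(X) via (ii) = (1/1)×2.845 = 2.845 mol
total n(X) = 5.566 + 2.845 = 8.411 mol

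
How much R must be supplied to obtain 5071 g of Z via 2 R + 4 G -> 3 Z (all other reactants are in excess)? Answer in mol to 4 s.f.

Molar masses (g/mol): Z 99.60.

n(Z) = 5071 / 99.60 = 50.91 mol
n(R) = (2/3) × 50.91 = 33.94 mol

33.94 mol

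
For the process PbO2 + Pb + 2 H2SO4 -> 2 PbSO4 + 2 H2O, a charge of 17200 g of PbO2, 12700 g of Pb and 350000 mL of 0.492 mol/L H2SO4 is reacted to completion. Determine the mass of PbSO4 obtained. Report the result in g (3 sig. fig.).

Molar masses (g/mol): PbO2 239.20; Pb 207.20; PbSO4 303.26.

37200 g

n(PbO2) = 17200 / 239.20 = 71.91 mol
n(Pb) = 12700 / 207.20 = 61.29 mol
n(H2SO4) = 0.492 × 350000/1000 = 172.2 mol
n/ν → PbO2: 71.91, Pb: 61.29, H2SO4: 86.10; Pb is limiting.
n(PbSO4) = (2/1) × 61.29 = 122.6 mol
mass = 122.6 × 303.26 = 37180 g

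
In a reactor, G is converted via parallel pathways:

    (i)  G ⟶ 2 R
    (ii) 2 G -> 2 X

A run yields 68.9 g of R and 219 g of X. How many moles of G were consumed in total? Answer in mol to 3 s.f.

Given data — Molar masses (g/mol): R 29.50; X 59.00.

n(R) = 68.9 / 29.50 = 2.336 mol
n(X) = 219 / 59.00 = 3.712 mol
n(G) via (i) = (1/2)×2.336 = 1.168 mol
n(G) via (ii) = (2/2)×3.712 = 3.712 mol
total n(G) = 1.168 + 3.712 = 4.880 mol

4.88 mol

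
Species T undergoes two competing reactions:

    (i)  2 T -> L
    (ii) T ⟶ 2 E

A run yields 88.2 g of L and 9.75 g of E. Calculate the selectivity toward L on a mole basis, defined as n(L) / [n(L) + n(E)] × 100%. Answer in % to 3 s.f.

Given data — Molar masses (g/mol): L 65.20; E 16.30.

69.3 %

n(L) = 88.2 / 65.20 = 1.353 mol
n(E) = 9.75 / 16.30 = 0.5982 mol
selectivity = 1.353/(1.353+0.5982) × 100 = 69.34 %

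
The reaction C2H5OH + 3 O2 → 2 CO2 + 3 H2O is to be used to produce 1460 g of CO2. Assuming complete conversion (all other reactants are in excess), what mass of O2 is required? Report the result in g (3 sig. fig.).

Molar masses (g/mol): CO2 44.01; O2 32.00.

n(CO2) = 1460 / 44.01 = 33.17 mol
n(O2) = (3/2) × 33.17 = 49.76 mol
mass = 49.76 × 32.00 = 1592 g

1590 g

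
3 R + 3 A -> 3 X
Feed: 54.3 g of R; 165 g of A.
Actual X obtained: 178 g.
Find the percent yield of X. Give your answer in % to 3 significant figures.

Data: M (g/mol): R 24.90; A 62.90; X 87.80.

93.0 %

n(R) = 54.30 / 24.90 = 2.181 mol
n(A) = 165.0 / 62.90 = 2.623 mol
n/ν for R = 2.181/3 = 0.7270
n/ν for A = 2.623/3 = 0.8743
Smallest n/ν is R → limiting reagent.
theoretical n(X) = (3/3) × 2.181 = 2.181 mol → 191.5 g
% yield = 178 / 191.5 × 100 = 92.95 %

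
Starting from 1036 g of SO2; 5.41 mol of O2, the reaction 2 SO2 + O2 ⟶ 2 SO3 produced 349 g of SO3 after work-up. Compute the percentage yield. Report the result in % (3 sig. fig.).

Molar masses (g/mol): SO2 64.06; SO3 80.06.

n(SO2) = 1036 / 64.06 = 16.17 mol
n(O2) = 5.410 mol
n/ν for SO2 = 16.17/2 = 8.085
n/ν for O2 = 5.410/1 = 5.410
Smallest n/ν is O2 → limiting reagent.
theoretical n(SO3) = (2/1) × 5.410 = 10.82 mol → 866.2 g
% yield = 349 / 866.2 × 100 = 40.29 %

40.3 %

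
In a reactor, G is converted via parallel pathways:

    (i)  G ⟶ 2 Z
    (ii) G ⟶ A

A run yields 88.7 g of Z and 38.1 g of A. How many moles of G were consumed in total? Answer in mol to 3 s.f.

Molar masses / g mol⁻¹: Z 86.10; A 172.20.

0.736 mol

n(Z) = 88.7 / 86.10 = 1.030 mol
n(A) = 38.1 / 172.20 = 0.2213 mol
n(G) via (i) = (1/2)×1.030 = 0.5150 mol
n(G) via (ii) = (1/1)×0.2213 = 0.2213 mol
total n(G) = 0.5150 + 0.2213 = 0.7363 mol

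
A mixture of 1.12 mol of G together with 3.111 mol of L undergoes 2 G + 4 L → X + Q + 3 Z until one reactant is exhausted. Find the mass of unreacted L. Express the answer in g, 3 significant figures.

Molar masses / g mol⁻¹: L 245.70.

214 g

n(G) = 1.120 mol
n(L) = 3.111 mol
n/ν for G = 1.120/2 = 0.5600
n/ν for L = 3.111/4 = 0.7778
Smallest n/ν is G → limiting reagent.
L consumed = (4/2) × 1.120 = 2.240 mol
L remaining = 3.111 − 2.240 = 0.8710 mol
mass = 0.8710 × 245.70 = 214.0 g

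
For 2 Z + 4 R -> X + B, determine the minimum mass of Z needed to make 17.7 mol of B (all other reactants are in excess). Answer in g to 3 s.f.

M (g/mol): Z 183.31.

6490 g

n(B) = 17.70 mol
n(Z) = (2/1) × 17.70 = 35.40 mol
mass = 35.40 × 183.31 = 6489 g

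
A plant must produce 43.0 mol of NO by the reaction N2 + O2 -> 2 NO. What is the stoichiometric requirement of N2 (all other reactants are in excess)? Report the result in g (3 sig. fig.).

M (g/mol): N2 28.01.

602 g

n(NO) = 43.00 mol
n(N2) = (1/2) × 43.00 = 21.50 mol
mass = 21.50 × 28.01 = 602.2 g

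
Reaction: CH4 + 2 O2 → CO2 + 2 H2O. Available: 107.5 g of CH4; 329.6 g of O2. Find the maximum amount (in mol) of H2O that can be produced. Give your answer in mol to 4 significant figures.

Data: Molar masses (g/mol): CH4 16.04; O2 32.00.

10.30 mol

n(CH4) = 107.5 / 16.04 = 6.702 mol
n(O2) = 329.6 / 32.00 = 10.30 mol
n/ν for CH4 = 6.702/1 = 6.702
n/ν for O2 = 10.30/2 = 5.150
Smallest n/ν is O2 → limiting reagent.
n(H2O) = (2/2) × 10.30 = 10.30 mol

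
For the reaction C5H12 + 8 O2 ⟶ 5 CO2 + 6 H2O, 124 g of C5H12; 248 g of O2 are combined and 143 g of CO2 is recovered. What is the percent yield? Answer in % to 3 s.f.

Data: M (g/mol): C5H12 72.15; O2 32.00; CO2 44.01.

67.1 %

n(C5H12) = 124.0 / 72.15 = 1.719 mol
n(O2) = 248.0 / 32.00 = 7.750 mol
n/ν for C5H12 = 1.719/1 = 1.719
n/ν for O2 = 7.750/8 = 0.9688
Smallest n/ν is O2 → limiting reagent.
theoretical n(CO2) = (5/8) × 7.750 = 4.844 mol → 213.2 g
% yield = 143 / 213.2 × 100 = 67.07 %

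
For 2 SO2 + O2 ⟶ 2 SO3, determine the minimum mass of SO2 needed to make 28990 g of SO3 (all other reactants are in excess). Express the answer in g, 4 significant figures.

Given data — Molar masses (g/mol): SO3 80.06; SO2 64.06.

n(SO3) = 28990 / 80.06 = 362.1 mol
n(SO2) = (2/2) × 362.1 = 362.1 mol
mass = 362.1 × 64.06 = 23200 g

23200 g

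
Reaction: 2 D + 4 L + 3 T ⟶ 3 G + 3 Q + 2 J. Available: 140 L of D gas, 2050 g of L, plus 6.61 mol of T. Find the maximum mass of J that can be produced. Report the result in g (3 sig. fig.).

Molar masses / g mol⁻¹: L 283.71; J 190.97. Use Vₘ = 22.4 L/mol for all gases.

690 g

n(D) = 140.0 / 22.4 = 6.250 mol
n(L) = 2050 / 283.71 = 7.226 mol
n(T) = 6.610 mol
n/ν for D = 6.250/2 = 3.125
n/ν for L = 7.226/4 = 1.807
n/ν for T = 6.610/3 = 2.203
Smallest n/ν is L → limiting reagent.
n(J) = (2/4) × 7.226 = 3.613 mol
mass = 3.613 × 190.97 = 690.0 g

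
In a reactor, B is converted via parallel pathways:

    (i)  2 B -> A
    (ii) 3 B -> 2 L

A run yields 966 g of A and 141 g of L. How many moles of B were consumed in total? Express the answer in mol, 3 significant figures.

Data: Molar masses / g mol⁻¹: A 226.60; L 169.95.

n(A) = 966 / 226.60 = 4.263 mol
n(L) = 141 / 169.95 = 0.8297 mol
n(B) via (i) = (2/1)×4.263 = 8.526 mol
n(B) via (ii) = (3/2)×0.8297 = 1.245 mol
total n(B) = 8.526 + 1.245 = 9.771 mol

9.77 mol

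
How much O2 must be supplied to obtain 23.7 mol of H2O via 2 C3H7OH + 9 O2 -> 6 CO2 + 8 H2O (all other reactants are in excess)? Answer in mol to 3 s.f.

26.7 mol

n(H2O) = 23.70 mol
n(O2) = (9/8) × 23.70 = 26.66 mol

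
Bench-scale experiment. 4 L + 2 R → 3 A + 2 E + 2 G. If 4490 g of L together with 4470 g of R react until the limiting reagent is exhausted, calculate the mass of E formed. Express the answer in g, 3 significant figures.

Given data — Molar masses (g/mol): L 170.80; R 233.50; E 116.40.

1530 g

n(L) = 4490 / 170.80 = 26.29 mol
n(R) = 4470 / 233.50 = 19.14 mol
n/ν for L = 26.29/4 = 6.573
n/ν for R = 19.14/2 = 9.570
Smallest n/ν is L → limiting reagent.
n(E) = (2/4) × 26.29 = 13.15 mol
mass = 13.15 × 116.40 = 1531 g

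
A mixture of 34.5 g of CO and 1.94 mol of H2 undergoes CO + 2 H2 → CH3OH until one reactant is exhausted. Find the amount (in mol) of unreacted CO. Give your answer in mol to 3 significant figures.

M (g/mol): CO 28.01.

0.262 mol

n(CO) = 34.50 / 28.01 = 1.232 mol
n(H2) = 1.940 mol
n/ν for CO = 1.232/1 = 1.232
n/ν for H2 = 1.940/2 = 0.9700
Smallest n/ν is H2 → limiting reagent.
CO consumed = (1/2) × 1.940 = 0.9700 mol
CO remaining = 1.232 − 0.9700 = 0.2620 mol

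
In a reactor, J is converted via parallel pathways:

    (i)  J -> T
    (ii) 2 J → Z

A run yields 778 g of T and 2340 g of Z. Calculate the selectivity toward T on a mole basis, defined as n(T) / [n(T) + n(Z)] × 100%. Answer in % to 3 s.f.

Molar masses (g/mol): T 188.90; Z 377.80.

n(T) = 778 / 188.90 = 4.119 mol
n(Z) = 2340 / 377.80 = 6.194 mol
selectivity = 4.119/(4.119+6.194) × 100 = 39.94 %

39.9 %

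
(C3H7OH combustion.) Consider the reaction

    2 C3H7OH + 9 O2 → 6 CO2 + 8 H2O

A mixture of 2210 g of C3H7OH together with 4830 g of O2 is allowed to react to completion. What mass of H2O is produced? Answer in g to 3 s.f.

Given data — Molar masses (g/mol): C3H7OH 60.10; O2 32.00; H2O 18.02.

n(C3H7OH) = 2210 / 60.10 = 36.77 mol
n(O2) = 4830 / 32.00 = 150.9 mol
n/ν for C3H7OH = 36.77/2 = 18.39
n/ν for O2 = 150.9/9 = 16.77
Smallest n/ν is O2 → limiting reagent.
n(H2O) = (8/9) × 150.9 = 134.1 mol
mass = 134.1 × 18.02 = 2416 g

2420 g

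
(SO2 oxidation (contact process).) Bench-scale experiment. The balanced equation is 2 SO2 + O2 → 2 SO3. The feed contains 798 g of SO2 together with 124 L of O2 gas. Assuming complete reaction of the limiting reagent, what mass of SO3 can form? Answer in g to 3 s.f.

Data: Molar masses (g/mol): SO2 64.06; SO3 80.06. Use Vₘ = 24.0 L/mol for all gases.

n(SO2) = 798.0 / 64.06 = 12.46 mol
n(O2) = 124.0 / 24.0 = 5.167 mol
n/ν → SO2: 6.230, O2: 5.167; O2 is limiting.
n(SO3) = (2/1) × 5.167 = 10.33 mol
mass = 10.33 × 80.06 = 827.0 g

827 g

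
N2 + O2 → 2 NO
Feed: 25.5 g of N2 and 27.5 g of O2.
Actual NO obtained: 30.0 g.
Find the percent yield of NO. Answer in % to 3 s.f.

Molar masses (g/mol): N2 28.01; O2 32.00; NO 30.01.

n(N2) = 25.50 / 28.01 = 0.9104 mol
n(O2) = 27.50 / 32.00 = 0.8594 mol
n/ν for N2 = 0.9104/1 = 0.9104
n/ν for O2 = 0.8594/1 = 0.8594
Smallest n/ν is O2 → limiting reagent.
theoretical n(NO) = (2/1) × 0.8594 = 1.719 mol → 51.59 g
% yield = 30.0 / 51.59 × 100 = 58.15 %

58.2 %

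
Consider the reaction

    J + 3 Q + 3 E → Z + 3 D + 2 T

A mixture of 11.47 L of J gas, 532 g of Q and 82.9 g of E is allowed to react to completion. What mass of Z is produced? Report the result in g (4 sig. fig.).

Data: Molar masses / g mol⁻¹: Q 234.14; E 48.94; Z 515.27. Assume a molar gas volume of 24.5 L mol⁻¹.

241.2 g

n(J) = 11.47 / 24.5 = 0.4682 mol
n(Q) = 532.0 / 234.14 = 2.272 mol
n(E) = 82.90 / 48.94 = 1.694 mol
n/ν for J = 0.4682/1 = 0.4682
n/ν for Q = 2.272/3 = 0.7573
n/ν for E = 1.694/3 = 0.5647
Smallest n/ν is J → limiting reagent.
n(Z) = (1/1) × 0.4682 = 0.4682 mol
mass = 0.4682 × 515.27 = 241.2 g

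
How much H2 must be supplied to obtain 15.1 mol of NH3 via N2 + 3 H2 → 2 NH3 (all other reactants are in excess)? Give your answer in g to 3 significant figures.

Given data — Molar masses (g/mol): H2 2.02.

45.8 g

n(NH3) = 15.10 mol
n(H2) = (3/2) × 15.10 = 22.65 mol
mass = 22.65 × 2.02 = 45.75 g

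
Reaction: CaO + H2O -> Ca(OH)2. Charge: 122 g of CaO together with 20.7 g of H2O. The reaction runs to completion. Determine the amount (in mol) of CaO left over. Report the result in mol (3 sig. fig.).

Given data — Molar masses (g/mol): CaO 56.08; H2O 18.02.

1.03 mol

n(CaO) = 122.0 / 56.08 = 2.175 mol
n(H2O) = 20.70 / 18.02 = 1.149 mol
n/ν for CaO = 2.175/1 = 2.175
n/ν for H2O = 1.149/1 = 1.149
Smallest n/ν is H2O → limiting reagent.
CaO consumed = (1/1) × 1.149 = 1.149 mol
CaO remaining = 2.175 − 1.149 = 1.026 mol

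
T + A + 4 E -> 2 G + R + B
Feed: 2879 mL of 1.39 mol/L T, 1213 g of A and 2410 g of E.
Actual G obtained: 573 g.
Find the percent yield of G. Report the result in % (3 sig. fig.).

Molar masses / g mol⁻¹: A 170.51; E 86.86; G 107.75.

66.4 %

n(T) = 1.39 × 2879/1000 = 4.002 mol
n(A) = 1213 / 170.51 = 7.114 mol
n(E) = 2410 / 86.86 = 27.75 mol
n/ν → T: 4.002, A: 7.114, E: 6.938; T is limiting.
theoretical n(G) = (2/1) × 4.002 = 8.004 mol → 862.4 g
% yield = 573 / 862.4 × 100 = 66.44 %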